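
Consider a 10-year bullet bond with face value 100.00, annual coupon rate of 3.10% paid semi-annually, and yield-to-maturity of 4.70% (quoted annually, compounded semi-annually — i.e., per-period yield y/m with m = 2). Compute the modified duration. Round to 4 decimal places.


Answer: Modified duration = 8.3627

Derivation:
Coupon per period c = face * coupon_rate / m = 1.550000
Periods per year m = 2; per-period yield y/m = 0.023500
Number of cashflows N = 20
Cashflows (t years, CF_t, discount factor 1/(1+y/m)^(m*t), PV):
  t = 0.5000: CF_t = 1.550000, DF = 0.977040, PV = 1.514411
  t = 1.0000: CF_t = 1.550000, DF = 0.954606, PV = 1.479640
  t = 1.5000: CF_t = 1.550000, DF = 0.932688, PV = 1.445667
  t = 2.0000: CF_t = 1.550000, DF = 0.911273, PV = 1.412474
  t = 2.5000: CF_t = 1.550000, DF = 0.890350, PV = 1.380043
  t = 3.0000: CF_t = 1.550000, DF = 0.869907, PV = 1.348356
  t = 3.5000: CF_t = 1.550000, DF = 0.849934, PV = 1.317397
  t = 4.0000: CF_t = 1.550000, DF = 0.830419, PV = 1.287149
  t = 4.5000: CF_t = 1.550000, DF = 0.811352, PV = 1.257596
  t = 5.0000: CF_t = 1.550000, DF = 0.792723, PV = 1.228721
  t = 5.5000: CF_t = 1.550000, DF = 0.774522, PV = 1.200509
  t = 6.0000: CF_t = 1.550000, DF = 0.756739, PV = 1.172945
  t = 6.5000: CF_t = 1.550000, DF = 0.739363, PV = 1.146013
  t = 7.0000: CF_t = 1.550000, DF = 0.722387, PV = 1.119700
  t = 7.5000: CF_t = 1.550000, DF = 0.705801, PV = 1.093992
  t = 8.0000: CF_t = 1.550000, DF = 0.689596, PV = 1.068873
  t = 8.5000: CF_t = 1.550000, DF = 0.673762, PV = 1.044331
  t = 9.0000: CF_t = 1.550000, DF = 0.658292, PV = 1.020353
  t = 9.5000: CF_t = 1.550000, DF = 0.643178, PV = 0.996925
  t = 10.0000: CF_t = 101.550000, DF = 0.628410, PV = 63.815031
Price P = sum_t PV_t = 87.350126
First compute Macaulay numerator sum_t t * PV_t:
  t * PV_t at t = 0.5000: 0.757206
  t * PV_t at t = 1.0000: 1.479640
  t * PV_t at t = 1.5000: 2.168500
  t * PV_t at t = 2.0000: 2.824947
  t * PV_t at t = 2.5000: 3.450106
  t * PV_t at t = 3.0000: 4.045068
  t * PV_t at t = 3.5000: 4.610891
  t * PV_t at t = 4.0000: 5.148597
  t * PV_t at t = 4.5000: 5.659181
  t * PV_t at t = 5.0000: 6.143604
  t * PV_t at t = 5.5000: 6.602799
  t * PV_t at t = 6.0000: 7.037668
  t * PV_t at t = 6.5000: 7.449087
  t * PV_t at t = 7.0000: 7.837903
  t * PV_t at t = 7.5000: 8.204937
  t * PV_t at t = 8.0000: 8.550985
  t * PV_t at t = 8.5000: 8.876816
  t * PV_t at t = 9.0000: 9.183177
  t * PV_t at t = 9.5000: 9.470790
  t * PV_t at t = 10.0000: 638.150315
Macaulay duration D = 747.652217 / 87.350126 = 8.559257
Modified duration = D / (1 + y/m) = 8.559257 / (1 + 0.023500) = 8.362733


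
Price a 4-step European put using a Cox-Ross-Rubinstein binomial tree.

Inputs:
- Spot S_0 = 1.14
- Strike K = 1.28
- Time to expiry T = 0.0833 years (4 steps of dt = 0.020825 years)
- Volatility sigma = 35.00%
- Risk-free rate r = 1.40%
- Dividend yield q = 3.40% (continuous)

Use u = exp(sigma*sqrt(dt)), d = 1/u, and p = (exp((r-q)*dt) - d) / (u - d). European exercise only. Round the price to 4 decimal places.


Answer: Price = V(0,0) = 0.1480

Derivation:
dt = T/N = 0.020825
u = exp(sigma*sqrt(dt)) = 1.051805; d = 1/u = 0.950746
p = (exp((r-q)*dt) - d) / (u - d) = 0.483255
Discount per step: exp(-r*dt) = 0.999708
Stock lattice S(k, i) with i counting down-moves:
  k=0: S(0,0) = 1.1400
  k=1: S(1,0) = 1.1991; S(1,1) = 1.0839
  k=2: S(2,0) = 1.2612; S(2,1) = 1.1400; S(2,2) = 1.0305
  k=3: S(3,0) = 1.3265; S(3,1) = 1.1991; S(3,2) = 1.0839; S(3,3) = 0.9797
  k=4: S(4,0) = 1.3952; S(4,1) = 1.2612; S(4,2) = 1.1400; S(4,3) = 1.0305; S(4,4) = 0.9315
Terminal payoffs V(N, i) = max(K - S_T, 0):
  V(4,0) = 0.000000; V(4,1) = 0.018824; V(4,2) = 0.140000; V(4,3) = 0.249533; V(4,4) = 0.348542
Backward induction: V(k, i) = exp(-r*dt) * [p * V(k+1, i) + (1-p) * V(k+1, i+1)].
  V(3,0) = exp(-r*dt) * [p*0.000000 + (1-p)*0.018824] = 0.009725
  V(3,1) = exp(-r*dt) * [p*0.018824 + (1-p)*0.140000] = 0.081417
  V(3,2) = exp(-r*dt) * [p*0.140000 + (1-p)*0.249533] = 0.196543
  V(3,3) = exp(-r*dt) * [p*0.249533 + (1-p)*0.348542] = 0.300608
  V(2,0) = exp(-r*dt) * [p*0.009725 + (1-p)*0.081417] = 0.046758
  V(2,1) = exp(-r*dt) * [p*0.081417 + (1-p)*0.196543] = 0.140867
  V(2,2) = exp(-r*dt) * [p*0.196543 + (1-p)*0.300608] = 0.250245
  V(1,0) = exp(-r*dt) * [p*0.046758 + (1-p)*0.140867] = 0.095361
  V(1,1) = exp(-r*dt) * [p*0.140867 + (1-p)*0.250245] = 0.197330
  V(0,0) = exp(-r*dt) * [p*0.095361 + (1-p)*0.197330] = 0.148010


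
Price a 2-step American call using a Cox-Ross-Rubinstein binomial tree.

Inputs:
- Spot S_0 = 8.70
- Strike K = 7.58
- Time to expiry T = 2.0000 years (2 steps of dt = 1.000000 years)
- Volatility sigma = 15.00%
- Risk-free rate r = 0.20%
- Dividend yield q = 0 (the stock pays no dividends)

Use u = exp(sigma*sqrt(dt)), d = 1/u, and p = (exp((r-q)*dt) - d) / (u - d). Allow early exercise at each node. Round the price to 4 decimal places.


Answer: Price = V(0,0) = 1.4687

Derivation:
dt = T/N = 1.000000
u = exp(sigma*sqrt(dt)) = 1.161834; d = 1/u = 0.860708
p = (exp((r-q)*dt) - d) / (u - d) = 0.469219
Discount per step: exp(-r*dt) = 0.998002
Stock lattice S(k, i) with i counting down-moves:
  k=0: S(0,0) = 8.7000
  k=1: S(1,0) = 10.1080; S(1,1) = 7.4882
  k=2: S(2,0) = 11.7438; S(2,1) = 8.7000; S(2,2) = 6.4451
Terminal payoffs V(N, i) = max(S_T - K, 0):
  V(2,0) = 4.163772; V(2,1) = 1.120000; V(2,2) = 0.000000
Backward induction: V(k, i) = exp(-r*dt) * [p * V(k+1, i) + (1-p) * V(k+1, i+1)]; then take max(V_cont, immediate exercise) for American.
  V(1,0) = exp(-r*dt) * [p*4.163772 + (1-p)*1.120000] = 2.543103; exercise = 2.527958; V(1,0) = max -> 2.543103
  V(1,1) = exp(-r*dt) * [p*1.120000 + (1-p)*0.000000] = 0.524475; exercise = 0.000000; V(1,1) = max -> 0.524475
  V(0,0) = exp(-r*dt) * [p*2.543103 + (1-p)*0.524475] = 1.468712; exercise = 1.120000; V(0,0) = max -> 1.468712


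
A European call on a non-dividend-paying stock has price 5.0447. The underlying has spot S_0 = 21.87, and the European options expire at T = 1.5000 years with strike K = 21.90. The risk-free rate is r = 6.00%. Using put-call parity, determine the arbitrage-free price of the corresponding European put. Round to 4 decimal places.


Answer: Put price = 3.1898

Derivation:
Put-call parity: C - P = S_0 * exp(-qT) - K * exp(-rT).
S_0 * exp(-qT) = 21.8700 * 1.00000000 = 21.87000000
K * exp(-rT) = 21.9000 * 0.91393119 = 20.01509296
P = C - S*exp(-qT) + K*exp(-rT)
P = 5.0447 - 21.87000000 + 20.01509296 = 3.1898


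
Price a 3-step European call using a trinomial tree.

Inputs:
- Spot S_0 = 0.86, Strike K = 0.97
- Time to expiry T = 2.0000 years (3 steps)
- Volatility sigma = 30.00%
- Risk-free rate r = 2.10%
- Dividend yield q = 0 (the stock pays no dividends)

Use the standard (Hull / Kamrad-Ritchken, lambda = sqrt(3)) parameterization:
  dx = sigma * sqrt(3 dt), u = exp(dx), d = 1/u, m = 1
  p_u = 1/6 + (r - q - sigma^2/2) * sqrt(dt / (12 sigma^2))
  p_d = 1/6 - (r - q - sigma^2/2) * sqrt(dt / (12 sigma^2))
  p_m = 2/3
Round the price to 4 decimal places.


Answer: Price = V(0,0) = 0.1192

Derivation:
dt = T/N = 0.666667; dx = sigma*sqrt(3*dt) = 0.424264
u = exp(dx) = 1.528465; d = 1/u = 0.654251
p_u = 0.147810, p_m = 0.666667, p_d = 0.185523
Discount per step: exp(-r*dt) = 0.986098
Stock lattice S(k, j) with j the centered position index:
  k=0: S(0,+0) = 0.8600
  k=1: S(1,-1) = 0.5627; S(1,+0) = 0.8600; S(1,+1) = 1.3145
  k=2: S(2,-2) = 0.3681; S(2,-1) = 0.5627; S(2,+0) = 0.8600; S(2,+1) = 1.3145; S(2,+2) = 2.0091
  k=3: S(3,-3) = 0.2408; S(3,-2) = 0.3681; S(3,-1) = 0.5627; S(3,+0) = 0.8600; S(3,+1) = 1.3145; S(3,+2) = 2.0091; S(3,+3) = 3.0709
Terminal payoffs V(N, j) = max(S_T - K, 0):
  V(3,-3) = 0.000000; V(3,-2) = 0.000000; V(3,-1) = 0.000000; V(3,+0) = 0.000000; V(3,+1) = 0.344480; V(3,+2) = 1.039137; V(3,+3) = 2.100896
Backward induction: V(k, j) = exp(-r*dt) * [p_u * V(k+1, j+1) + p_m * V(k+1, j) + p_d * V(k+1, j-1)]
  V(2,-2) = exp(-r*dt) * [p_u*0.000000 + p_m*0.000000 + p_d*0.000000] = 0.000000
  V(2,-1) = exp(-r*dt) * [p_u*0.000000 + p_m*0.000000 + p_d*0.000000] = 0.000000
  V(2,+0) = exp(-r*dt) * [p_u*0.344480 + p_m*0.000000 + p_d*0.000000] = 0.050210
  V(2,+1) = exp(-r*dt) * [p_u*1.039137 + p_m*0.344480 + p_d*0.000000] = 0.377921
  V(2,+2) = exp(-r*dt) * [p_u*2.100896 + p_m*1.039137 + p_d*0.344480] = 1.052365
  V(1,-1) = exp(-r*dt) * [p_u*0.050210 + p_m*0.000000 + p_d*0.000000] = 0.007318
  V(1,+0) = exp(-r*dt) * [p_u*0.377921 + p_m*0.050210 + p_d*0.000000] = 0.088092
  V(1,+1) = exp(-r*dt) * [p_u*1.052365 + p_m*0.377921 + p_d*0.050210] = 0.411018
  V(0,+0) = exp(-r*dt) * [p_u*0.411018 + p_m*0.088092 + p_d*0.007318] = 0.119158


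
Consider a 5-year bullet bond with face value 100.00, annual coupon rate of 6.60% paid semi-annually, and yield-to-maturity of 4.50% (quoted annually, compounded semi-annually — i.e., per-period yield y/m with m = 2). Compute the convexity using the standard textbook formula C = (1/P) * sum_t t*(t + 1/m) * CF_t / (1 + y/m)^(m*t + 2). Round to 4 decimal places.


Answer: Convexity = 21.9387

Derivation:
Coupon per period c = face * coupon_rate / m = 3.300000
Periods per year m = 2; per-period yield y/m = 0.022500
Number of cashflows N = 10
Cashflows (t years, CF_t, discount factor 1/(1+y/m)^(m*t), PV):
  t = 0.5000: CF_t = 3.300000, DF = 0.977995, PV = 3.227384
  t = 1.0000: CF_t = 3.300000, DF = 0.956474, PV = 3.156366
  t = 1.5000: CF_t = 3.300000, DF = 0.935427, PV = 3.086910
  t = 2.0000: CF_t = 3.300000, DF = 0.914843, PV = 3.018983
  t = 2.5000: CF_t = 3.300000, DF = 0.894712, PV = 2.952551
  t = 3.0000: CF_t = 3.300000, DF = 0.875024, PV = 2.887580
  t = 3.5000: CF_t = 3.300000, DF = 0.855769, PV = 2.824039
  t = 4.0000: CF_t = 3.300000, DF = 0.836938, PV = 2.761897
  t = 4.5000: CF_t = 3.300000, DF = 0.818522, PV = 2.701121
  t = 5.0000: CF_t = 103.300000, DF = 0.800510, PV = 82.692697
Price P = sum_t PV_t = 109.309527
Convexity numerator sum_t t*(t + 1/m) * CF_t / (1+y/m)^(m*t + 2):
  t = 0.5000: term = 1.543455
  t = 1.0000: term = 4.528475
  t = 1.5000: term = 8.857652
  t = 2.0000: term = 14.437900
  t = 2.5000: term = 21.180294
  t = 3.0000: term = 28.999914
  t = 3.5000: term = 37.815698
  t = 4.0000: term = 47.550302
  t = 4.5000: term = 58.129953
  t = 5.0000: term = 2175.069884
Convexity = (1/P) * sum = 2398.113527 / 109.309527 = 21.938742


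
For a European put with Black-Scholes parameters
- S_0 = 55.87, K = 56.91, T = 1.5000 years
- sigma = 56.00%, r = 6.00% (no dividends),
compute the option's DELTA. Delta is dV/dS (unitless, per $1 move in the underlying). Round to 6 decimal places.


d1 = 0.4472600464; d2 = -0.2385970816
phi(d1) = 0.3609704039; exp(-qT) = 1.0000000000; exp(-rT) = 0.9139311853
N(-d1) = 0.3273436554
Delta = -exp(-qT) * N(-d1) = -1.0000000000 * 0.3273436554 = -0.327344

Answer: Delta = -0.327344


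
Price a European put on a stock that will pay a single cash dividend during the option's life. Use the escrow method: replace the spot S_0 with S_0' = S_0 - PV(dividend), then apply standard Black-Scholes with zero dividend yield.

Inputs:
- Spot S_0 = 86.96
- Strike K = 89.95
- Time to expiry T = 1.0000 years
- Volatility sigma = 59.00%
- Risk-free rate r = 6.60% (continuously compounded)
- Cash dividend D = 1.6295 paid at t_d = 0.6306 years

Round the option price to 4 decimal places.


PV(D) = D * exp(-r * t_d) = 1.6295 * 0.95923460 = 1.56307279
S_0' = S_0 - PV(D) = 86.9600 - 1.56307279 = 85.39692721
d1 = (ln(S_0'/K) + (r + sigma^2/2)*T) / (sigma*sqrt(T)) = 0.31882400
d2 = d1 - sigma*sqrt(T) = -0.27117600
exp(-rT) = 0.93613086
N(-d1) = 0.37492999; N(-d2) = 0.60687217
P = K * exp(-rT) * N(-d2) - S_0' * N(-d1) = 89.9500 * 0.93613086 * 0.60687217 - 85.39692721 * 0.37492999 = 19.0838

Answer: Price = 19.0838


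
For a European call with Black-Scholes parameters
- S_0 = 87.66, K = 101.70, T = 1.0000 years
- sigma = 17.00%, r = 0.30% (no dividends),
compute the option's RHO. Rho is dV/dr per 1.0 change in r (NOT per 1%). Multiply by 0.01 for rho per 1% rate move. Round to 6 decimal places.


d1 = -0.7712447533; d2 = -0.9412447533
phi(d1) = 0.2963103874; exp(-qT) = 1.0000000000; exp(-rT) = 0.9970044955
N(d2) = 0.1732897236
Rho = K*T*exp(-rT)*N(d2) = 101.7000 * 1.0000 * 0.9970044955 * 0.1732897236 = 17.570773

Answer: Rho = 17.570773


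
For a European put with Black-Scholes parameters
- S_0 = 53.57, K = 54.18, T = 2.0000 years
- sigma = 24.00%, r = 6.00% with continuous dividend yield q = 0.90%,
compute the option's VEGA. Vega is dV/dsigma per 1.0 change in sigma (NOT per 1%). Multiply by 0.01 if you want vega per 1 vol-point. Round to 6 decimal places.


Answer: Vega = 26.982760

Derivation:
d1 = 0.4368664005; d2 = 0.0974551455
phi(d1) = 0.3626327521; exp(-qT) = 0.9821610324; exp(-rT) = 0.8869204367
Vega = S * exp(-qT) * phi(d1) * sqrt(T) = 53.5700 * 0.9821610324 * 0.3626327521 * 1.4142135624 = 26.982760


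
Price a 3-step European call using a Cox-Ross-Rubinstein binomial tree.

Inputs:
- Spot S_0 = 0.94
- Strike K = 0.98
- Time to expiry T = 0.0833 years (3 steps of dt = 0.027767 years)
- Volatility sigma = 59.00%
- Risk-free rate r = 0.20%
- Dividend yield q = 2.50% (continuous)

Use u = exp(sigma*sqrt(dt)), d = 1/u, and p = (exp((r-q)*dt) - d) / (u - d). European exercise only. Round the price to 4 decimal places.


dt = T/N = 0.027767
u = exp(sigma*sqrt(dt)) = 1.103309; d = 1/u = 0.906365
p = (exp((r-q)*dt) - d) / (u - d) = 0.472200
Discount per step: exp(-r*dt) = 0.999944
Stock lattice S(k, i) with i counting down-moves:
  k=0: S(0,0) = 0.9400
  k=1: S(1,0) = 1.0371; S(1,1) = 0.8520
  k=2: S(2,0) = 1.1443; S(2,1) = 0.9400; S(2,2) = 0.7722
  k=3: S(3,0) = 1.2625; S(3,1) = 1.0371; S(3,2) = 0.8520; S(3,3) = 0.6999
Terminal payoffs V(N, i) = max(S_T - K, 0):
  V(3,0) = 0.282464; V(3,1) = 0.057110; V(3,2) = 0.000000; V(3,3) = 0.000000
Backward induction: V(k, i) = exp(-r*dt) * [p * V(k+1, i) + (1-p) * V(k+1, i+1)].
  V(2,0) = exp(-r*dt) * [p*0.282464 + (1-p)*0.057110] = 0.163513
  V(2,1) = exp(-r*dt) * [p*0.057110 + (1-p)*0.000000] = 0.026966
  V(2,2) = exp(-r*dt) * [p*0.000000 + (1-p)*0.000000] = 0.000000
  V(1,0) = exp(-r*dt) * [p*0.163513 + (1-p)*0.026966] = 0.091438
  V(1,1) = exp(-r*dt) * [p*0.026966 + (1-p)*0.000000] = 0.012733
  V(0,0) = exp(-r*dt) * [p*0.091438 + (1-p)*0.012733] = 0.049895

Answer: Price = V(0,0) = 0.0499


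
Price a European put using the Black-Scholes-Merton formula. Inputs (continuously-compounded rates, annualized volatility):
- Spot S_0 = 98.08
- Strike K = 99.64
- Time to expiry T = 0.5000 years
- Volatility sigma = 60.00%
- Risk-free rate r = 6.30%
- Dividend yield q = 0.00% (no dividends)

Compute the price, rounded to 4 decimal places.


Answer: Price = 15.5947

Derivation:
d1 = (ln(S/K) + (r - q + 0.5*sigma^2) * T) / (sigma * sqrt(T)) = 0.24918392
d2 = d1 - sigma * sqrt(T) = -0.17508015
exp(-rT) = 0.96899096; exp(-qT) = 1.00000000
P = K * exp(-rT) * N(-d2) - S_0 * exp(-qT) * N(-d1)
N(-d1) = 0.40160926; N(-d2) = 0.56949167
P = 99.6400 * 0.96899096 * 0.56949167 - 98.0800 * 1.00000000 * 0.40160926 = 15.5947


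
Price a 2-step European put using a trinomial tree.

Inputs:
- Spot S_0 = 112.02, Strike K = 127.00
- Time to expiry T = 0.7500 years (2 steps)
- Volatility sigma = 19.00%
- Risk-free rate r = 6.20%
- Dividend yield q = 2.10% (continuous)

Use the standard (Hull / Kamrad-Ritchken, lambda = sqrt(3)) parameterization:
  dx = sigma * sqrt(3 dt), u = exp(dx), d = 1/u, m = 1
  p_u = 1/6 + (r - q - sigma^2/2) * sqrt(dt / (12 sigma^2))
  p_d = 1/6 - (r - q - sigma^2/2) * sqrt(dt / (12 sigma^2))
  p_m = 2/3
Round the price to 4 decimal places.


Answer: Price = V(0,0) = 14.7395

Derivation:
dt = T/N = 0.375000; dx = sigma*sqrt(3*dt) = 0.201525
u = exp(dx) = 1.223267; d = 1/u = 0.817483
p_u = 0.188019, p_m = 0.666667, p_d = 0.145314
Discount per step: exp(-r*dt) = 0.977018
Stock lattice S(k, j) with j the centered position index:
  k=0: S(0,+0) = 112.0200
  k=1: S(1,-1) = 91.5744; S(1,+0) = 112.0200; S(1,+1) = 137.0304
  k=2: S(2,-2) = 74.8605; S(2,-1) = 91.5744; S(2,+0) = 112.0200; S(2,+1) = 137.0304; S(2,+2) = 167.6248
Terminal payoffs V(N, j) = max(K - S_T, 0):
  V(2,-2) = 52.139487; V(2,-1) = 35.425578; V(2,+0) = 14.980000; V(2,+1) = 0.000000; V(2,+2) = 0.000000
Backward induction: V(k, j) = exp(-r*dt) * [p_u * V(k+1, j+1) + p_m * V(k+1, j) + p_d * V(k+1, j-1)]
  V(1,-1) = exp(-r*dt) * [p_u*14.980000 + p_m*35.425578 + p_d*52.139487] = 33.228560
  V(1,+0) = exp(-r*dt) * [p_u*0.000000 + p_m*14.980000 + p_d*35.425578] = 14.786678
  V(1,+1) = exp(-r*dt) * [p_u*0.000000 + p_m*0.000000 + p_d*14.980000] = 2.126775
  V(0,+0) = exp(-r*dt) * [p_u*2.126775 + p_m*14.786678 + p_d*33.228560] = 14.739523


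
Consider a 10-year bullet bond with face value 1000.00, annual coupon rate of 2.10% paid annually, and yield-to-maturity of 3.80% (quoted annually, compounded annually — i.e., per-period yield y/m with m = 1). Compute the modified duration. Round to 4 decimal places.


Coupon per period c = face * coupon_rate / m = 21.000000
Periods per year m = 1; per-period yield y/m = 0.038000
Number of cashflows N = 10
Cashflows (t years, CF_t, discount factor 1/(1+y/m)^(m*t), PV):
  t = 1.0000: CF_t = 21.000000, DF = 0.963391, PV = 20.231214
  t = 2.0000: CF_t = 21.000000, DF = 0.928122, PV = 19.490572
  t = 3.0000: CF_t = 21.000000, DF = 0.894145, PV = 18.777044
  t = 4.0000: CF_t = 21.000000, DF = 0.861411, PV = 18.089638
  t = 5.0000: CF_t = 21.000000, DF = 0.829876, PV = 17.427397
  t = 6.0000: CF_t = 21.000000, DF = 0.799495, PV = 16.789400
  t = 7.0000: CF_t = 21.000000, DF = 0.770227, PV = 16.174759
  t = 8.0000: CF_t = 21.000000, DF = 0.742030, PV = 15.582620
  t = 9.0000: CF_t = 21.000000, DF = 0.714865, PV = 15.012158
  t = 10.0000: CF_t = 1021.000000, DF = 0.688694, PV = 703.156842
Price P = sum_t PV_t = 860.731644
First compute Macaulay numerator sum_t t * PV_t:
  t * PV_t at t = 1.0000: 20.231214
  t * PV_t at t = 2.0000: 38.981144
  t * PV_t at t = 3.0000: 56.331133
  t * PV_t at t = 4.0000: 72.358553
  t * PV_t at t = 5.0000: 87.136986
  t * PV_t at t = 6.0000: 100.736399
  t * PV_t at t = 7.0000: 113.223313
  t * PV_t at t = 8.0000: 124.660956
  t * PV_t at t = 9.0000: 135.109418
  t * PV_t at t = 10.0000: 7031.568420
Macaulay duration D = 7780.337536 / 860.731644 = 9.039214
Modified duration = D / (1 + y/m) = 9.039214 / (1 + 0.038000) = 8.708299

Answer: Modified duration = 8.7083


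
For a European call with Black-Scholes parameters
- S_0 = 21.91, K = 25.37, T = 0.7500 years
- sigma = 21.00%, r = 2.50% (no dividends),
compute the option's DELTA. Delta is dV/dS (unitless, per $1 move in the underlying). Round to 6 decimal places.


Answer: Delta = 0.270205

Derivation:
d1 = -0.6121931930; d2 = -0.7940585278
phi(d1) = 0.3307710661; exp(-qT) = 1.0000000000; exp(-rT) = 0.9814246877
N(d1) = 0.2702049723
Delta = exp(-qT) * N(d1) = 1.0000000000 * 0.2702049723 = 0.270205


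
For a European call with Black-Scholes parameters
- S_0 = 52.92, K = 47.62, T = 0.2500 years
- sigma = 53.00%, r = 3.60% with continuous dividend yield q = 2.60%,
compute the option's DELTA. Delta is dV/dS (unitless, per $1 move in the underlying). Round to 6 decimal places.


Answer: Delta = 0.700884

Derivation:
d1 = 0.5401547101; d2 = 0.2751547101
phi(d1) = 0.3447891912; exp(-qT) = 0.9935210793; exp(-rT) = 0.9910403788
N(d1) = 0.7054548284
Delta = exp(-qT) * N(d1) = 0.9935210793 * 0.7054548284 = 0.700884


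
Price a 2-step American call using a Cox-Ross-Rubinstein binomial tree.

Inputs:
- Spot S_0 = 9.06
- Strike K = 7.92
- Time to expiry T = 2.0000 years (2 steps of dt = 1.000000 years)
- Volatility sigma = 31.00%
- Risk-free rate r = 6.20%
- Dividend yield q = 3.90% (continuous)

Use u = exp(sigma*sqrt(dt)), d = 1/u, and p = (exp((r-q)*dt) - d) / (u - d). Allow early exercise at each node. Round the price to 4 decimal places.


dt = T/N = 1.000000
u = exp(sigma*sqrt(dt)) = 1.363425; d = 1/u = 0.733447
p = (exp((r-q)*dt) - d) / (u - d) = 0.460047
Discount per step: exp(-r*dt) = 0.939883
Stock lattice S(k, i) with i counting down-moves:
  k=0: S(0,0) = 9.0600
  k=1: S(1,0) = 12.3526; S(1,1) = 6.6450
  k=2: S(2,0) = 16.8419; S(2,1) = 9.0600; S(2,2) = 4.8738
Terminal payoffs V(N, i) = max(S_T - K, 0):
  V(2,0) = 8.921888; V(2,1) = 1.140000; V(2,2) = 0.000000
Backward induction: V(k, i) = exp(-r*dt) * [p * V(k+1, i) + (1-p) * V(k+1, i+1)]; then take max(V_cont, immediate exercise) for American.
  V(1,0) = exp(-r*dt) * [p*8.921888 + (1-p)*1.140000] = 4.436280; exercise = 4.432632; V(1,0) = max -> 4.436280
  V(1,1) = exp(-r*dt) * [p*1.140000 + (1-p)*0.000000] = 0.492925; exercise = 0.000000; V(1,1) = max -> 0.492925
  V(0,0) = exp(-r*dt) * [p*4.436280 + (1-p)*0.492925] = 2.168360; exercise = 1.140000; V(0,0) = max -> 2.168360

Answer: Price = V(0,0) = 2.1684


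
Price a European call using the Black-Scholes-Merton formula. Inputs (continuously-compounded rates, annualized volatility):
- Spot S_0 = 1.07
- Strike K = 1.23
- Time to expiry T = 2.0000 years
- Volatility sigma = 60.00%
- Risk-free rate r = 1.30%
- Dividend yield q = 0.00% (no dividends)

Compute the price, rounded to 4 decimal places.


d1 = (ln(S/K) + (r - q + 0.5*sigma^2) * T) / (sigma * sqrt(T)) = 0.29067331
d2 = d1 - sigma * sqrt(T) = -0.55785483
exp(-rT) = 0.97433509; exp(-qT) = 1.00000000
C = S_0 * exp(-qT) * N(d1) - K * exp(-rT) * N(d2)
N(d1) = 0.61434941; N(d2) = 0.28847176
C = 1.0700 * 1.00000000 * 0.61434941 - 1.2300 * 0.97433509 * 0.28847176 = 0.3116

Answer: Price = 0.3116


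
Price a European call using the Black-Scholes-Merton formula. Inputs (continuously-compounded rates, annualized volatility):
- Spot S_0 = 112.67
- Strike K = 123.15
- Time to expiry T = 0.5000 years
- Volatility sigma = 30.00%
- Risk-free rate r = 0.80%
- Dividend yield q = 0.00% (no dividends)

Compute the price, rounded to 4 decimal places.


d1 = (ln(S/K) + (r - q + 0.5*sigma^2) * T) / (sigma * sqrt(T)) = -0.29434466
d2 = d1 - sigma * sqrt(T) = -0.50647670
exp(-rT) = 0.99600799; exp(-qT) = 1.00000000
C = S_0 * exp(-qT) * N(d1) - K * exp(-rT) * N(d2)
N(d1) = 0.38424727; N(d2) = 0.30626102
C = 112.6700 * 1.00000000 * 0.38424727 - 123.1500 * 0.99600799 * 0.30626102 = 5.7277

Answer: Price = 5.7277


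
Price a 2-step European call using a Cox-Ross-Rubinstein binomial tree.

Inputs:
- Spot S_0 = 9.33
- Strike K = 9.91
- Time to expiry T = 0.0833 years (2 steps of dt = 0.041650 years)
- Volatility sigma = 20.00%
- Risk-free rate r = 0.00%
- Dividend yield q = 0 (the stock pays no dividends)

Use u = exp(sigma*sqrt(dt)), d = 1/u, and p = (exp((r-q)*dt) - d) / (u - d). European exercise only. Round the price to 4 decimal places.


dt = T/N = 0.041650
u = exp(sigma*sqrt(dt)) = 1.041661; d = 1/u = 0.960005
p = (exp((r-q)*dt) - d) / (u - d) = 0.489797
Discount per step: exp(-r*dt) = 1.000000
Stock lattice S(k, i) with i counting down-moves:
  k=0: S(0,0) = 9.3300
  k=1: S(1,0) = 9.7187; S(1,1) = 8.9568
  k=2: S(2,0) = 10.1236; S(2,1) = 9.3300; S(2,2) = 8.5986
Terminal payoffs V(N, i) = max(S_T - K, 0):
  V(2,0) = 0.213590; V(2,1) = 0.000000; V(2,2) = 0.000000
Backward induction: V(k, i) = exp(-r*dt) * [p * V(k+1, i) + (1-p) * V(k+1, i+1)].
  V(1,0) = exp(-r*dt) * [p*0.213590 + (1-p)*0.000000] = 0.104616
  V(1,1) = exp(-r*dt) * [p*0.000000 + (1-p)*0.000000] = 0.000000
  V(0,0) = exp(-r*dt) * [p*0.104616 + (1-p)*0.000000] = 0.051241

Answer: Price = V(0,0) = 0.0512


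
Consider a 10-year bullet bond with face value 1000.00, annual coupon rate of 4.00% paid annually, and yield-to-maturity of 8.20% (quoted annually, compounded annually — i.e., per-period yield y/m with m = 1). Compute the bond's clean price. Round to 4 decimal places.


Answer: Price = 720.7013

Derivation:
Coupon per period c = face * coupon_rate / m = 40.000000
Periods per year m = 1; per-period yield y/m = 0.082000
Number of cashflows N = 10
Cashflows (t years, CF_t, discount factor 1/(1+y/m)^(m*t), PV):
  t = 1.0000: CF_t = 40.000000, DF = 0.924214, PV = 36.968577
  t = 2.0000: CF_t = 40.000000, DF = 0.854172, PV = 34.166892
  t = 3.0000: CF_t = 40.000000, DF = 0.789438, PV = 31.577534
  t = 4.0000: CF_t = 40.000000, DF = 0.729610, PV = 29.184412
  t = 5.0000: CF_t = 40.000000, DF = 0.674316, PV = 26.972654
  t = 6.0000: CF_t = 40.000000, DF = 0.623213, PV = 24.928516
  t = 7.0000: CF_t = 40.000000, DF = 0.575982, PV = 23.039294
  t = 8.0000: CF_t = 40.000000, DF = 0.532331, PV = 21.293248
  t = 9.0000: CF_t = 40.000000, DF = 0.491988, PV = 19.679526
  t = 10.0000: CF_t = 1040.000000, DF = 0.454703, PV = 472.890655
Price P = sum_t PV_t = 720.701307


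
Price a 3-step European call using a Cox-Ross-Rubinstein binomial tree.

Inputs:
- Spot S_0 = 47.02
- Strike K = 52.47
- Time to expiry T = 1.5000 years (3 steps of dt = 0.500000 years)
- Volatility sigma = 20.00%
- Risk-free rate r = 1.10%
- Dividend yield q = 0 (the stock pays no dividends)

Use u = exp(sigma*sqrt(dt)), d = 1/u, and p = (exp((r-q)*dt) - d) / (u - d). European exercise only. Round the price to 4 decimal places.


dt = T/N = 0.500000
u = exp(sigma*sqrt(dt)) = 1.151910; d = 1/u = 0.868123
p = (exp((r-q)*dt) - d) / (u - d) = 0.484138
Discount per step: exp(-r*dt) = 0.994515
Stock lattice S(k, i) with i counting down-moves:
  k=0: S(0,0) = 47.0200
  k=1: S(1,0) = 54.1628; S(1,1) = 40.8192
  k=2: S(2,0) = 62.3907; S(2,1) = 47.0200; S(2,2) = 35.4361
  k=3: S(3,0) = 71.8684; S(3,1) = 54.1628; S(3,2) = 40.8192; S(3,3) = 30.7629
Terminal payoffs V(N, i) = max(S_T - K, 0):
  V(3,0) = 19.398432; V(3,1) = 1.692804; V(3,2) = 0.000000; V(3,3) = 0.000000
Backward induction: V(k, i) = exp(-r*dt) * [p * V(k+1, i) + (1-p) * V(k+1, i+1)].
  V(2,0) = exp(-r*dt) * [p*19.398432 + (1-p)*1.692804] = 10.208464
  V(2,1) = exp(-r*dt) * [p*1.692804 + (1-p)*0.000000] = 0.815055
  V(2,2) = exp(-r*dt) * [p*0.000000 + (1-p)*0.000000] = 0.000000
  V(1,0) = exp(-r*dt) * [p*10.208464 + (1-p)*0.815055] = 5.333343
  V(1,1) = exp(-r*dt) * [p*0.815055 + (1-p)*0.000000] = 0.392434
  V(0,0) = exp(-r*dt) * [p*5.333343 + (1-p)*0.392434] = 2.769242

Answer: Price = V(0,0) = 2.7692


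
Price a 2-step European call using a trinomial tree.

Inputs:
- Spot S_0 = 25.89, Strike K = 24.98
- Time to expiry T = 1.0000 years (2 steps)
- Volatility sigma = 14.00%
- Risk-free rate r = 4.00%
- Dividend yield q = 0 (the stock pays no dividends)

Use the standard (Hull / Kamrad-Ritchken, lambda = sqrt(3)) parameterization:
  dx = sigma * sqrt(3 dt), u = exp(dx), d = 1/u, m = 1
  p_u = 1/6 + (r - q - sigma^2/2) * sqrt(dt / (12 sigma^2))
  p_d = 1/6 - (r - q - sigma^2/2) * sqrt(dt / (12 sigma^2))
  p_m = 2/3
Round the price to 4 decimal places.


Answer: Price = V(0,0) = 2.4770

Derivation:
dt = T/N = 0.500000; dx = sigma*sqrt(3*dt) = 0.171464
u = exp(dx) = 1.187042; d = 1/u = 0.842430
p_u = 0.210699, p_m = 0.666667, p_d = 0.122634
Discount per step: exp(-r*dt) = 0.980199
Stock lattice S(k, j) with j the centered position index:
  k=0: S(0,+0) = 25.8900
  k=1: S(1,-1) = 21.8105; S(1,+0) = 25.8900; S(1,+1) = 30.7325
  k=2: S(2,-2) = 18.3738; S(2,-1) = 21.8105; S(2,+0) = 25.8900; S(2,+1) = 30.7325; S(2,+2) = 36.4808
Terminal payoffs V(N, j) = max(S_T - K, 0):
  V(2,-2) = 0.000000; V(2,-1) = 0.000000; V(2,+0) = 0.910000; V(2,+1) = 5.752511; V(2,+2) = 11.500773
Backward induction: V(k, j) = exp(-r*dt) * [p_u * V(k+1, j+1) + p_m * V(k+1, j) + p_d * V(k+1, j-1)]
  V(1,-1) = exp(-r*dt) * [p_u*0.910000 + p_m*0.000000 + p_d*0.000000] = 0.187940
  V(1,+0) = exp(-r*dt) * [p_u*5.752511 + p_m*0.910000 + p_d*0.000000] = 1.782703
  V(1,+1) = exp(-r*dt) * [p_u*11.500773 + p_m*5.752511 + p_d*0.910000] = 6.243677
  V(0,+0) = exp(-r*dt) * [p_u*6.243677 + p_m*1.782703 + p_d*0.187940] = 2.477015


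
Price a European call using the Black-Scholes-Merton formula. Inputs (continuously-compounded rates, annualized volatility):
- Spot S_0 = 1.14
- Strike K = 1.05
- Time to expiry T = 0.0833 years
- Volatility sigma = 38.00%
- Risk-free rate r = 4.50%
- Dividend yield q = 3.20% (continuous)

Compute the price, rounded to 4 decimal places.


Answer: Price = 0.1063

Derivation:
d1 = (ln(S/K) + (r - q + 0.5*sigma^2) * T) / (sigma * sqrt(T)) = 0.81454822
d2 = d1 - sigma * sqrt(T) = 0.70487361
exp(-rT) = 0.99625852; exp(-qT) = 0.99733795
C = S_0 * exp(-qT) * N(d1) - K * exp(-rT) * N(d2)
N(d1) = 0.79233452; N(d2) = 0.75955555
C = 1.1400 * 0.99733795 * 0.79233452 - 1.0500 * 0.99625852 * 0.75955555 = 0.1063


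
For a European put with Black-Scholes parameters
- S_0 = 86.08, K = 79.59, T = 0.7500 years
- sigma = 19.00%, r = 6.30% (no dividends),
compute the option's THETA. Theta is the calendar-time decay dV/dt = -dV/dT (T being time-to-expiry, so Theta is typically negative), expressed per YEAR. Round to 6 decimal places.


Answer: Theta = -1.448837

Derivation:
d1 = 0.8458250701; d2 = 0.6812802434
phi(d1) = 0.2789706896; exp(-qT) = 1.0000000000; exp(-rT) = 0.9538489056
Theta = -S*exp(-qT)*phi(d1)*sigma/(2*sqrt(T)) + r*K*exp(-rT)*N(-d2) - q*S*exp(-qT)*N(-d1)
N(-d1) = 0.1988251688; N(-d2) = 0.2478470910; sqrt(T) = 0.8660254038
Term 1 = -86.0800 * 1.0000000000 * 0.2789706896 * 0.1900 / (2 * 0.8660254038) = -2.6342307065
Term 2 = 0.0630 * 79.5900 * 0.9538489056 * 0.2478470910 = 1.1853932935
Term 3 = 0 (no dividend yield, q = 0)
Theta = -2.6342307065 + (1.1853932935) + (0.0000000000) = -1.448837


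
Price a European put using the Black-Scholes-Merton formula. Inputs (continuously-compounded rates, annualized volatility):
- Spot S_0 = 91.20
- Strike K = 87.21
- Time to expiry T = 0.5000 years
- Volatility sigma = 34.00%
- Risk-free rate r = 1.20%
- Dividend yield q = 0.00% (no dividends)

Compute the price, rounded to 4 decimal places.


d1 = (ln(S/K) + (r - q + 0.5*sigma^2) * T) / (sigma * sqrt(T)) = 0.33124165
d2 = d1 - sigma * sqrt(T) = 0.09082534
exp(-rT) = 0.99401796; exp(-qT) = 1.00000000
P = K * exp(-rT) * N(-d2) - S_0 * exp(-qT) * N(-d1)
N(-d1) = 0.37023098; N(-d2) = 0.46381569
P = 87.2100 * 0.99401796 * 0.46381569 - 91.2000 * 1.00000000 * 0.37023098 = 6.4423

Answer: Price = 6.4423


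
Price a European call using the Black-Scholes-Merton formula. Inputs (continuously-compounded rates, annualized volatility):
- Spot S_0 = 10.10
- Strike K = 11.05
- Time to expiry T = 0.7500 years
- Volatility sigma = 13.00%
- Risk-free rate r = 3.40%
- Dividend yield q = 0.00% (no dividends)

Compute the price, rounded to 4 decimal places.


d1 = (ln(S/K) + (r - q + 0.5*sigma^2) * T) / (sigma * sqrt(T)) = -0.51568486
d2 = d1 - sigma * sqrt(T) = -0.62826816
exp(-rT) = 0.97482238; exp(-qT) = 1.00000000
C = S_0 * exp(-qT) * N(d1) - K * exp(-rT) * N(d2)
N(d1) = 0.30303727; N(d2) = 0.26491414
C = 10.1000 * 1.00000000 * 0.30303727 - 11.0500 * 0.97482238 * 0.26491414 = 0.2071

Answer: Price = 0.2071


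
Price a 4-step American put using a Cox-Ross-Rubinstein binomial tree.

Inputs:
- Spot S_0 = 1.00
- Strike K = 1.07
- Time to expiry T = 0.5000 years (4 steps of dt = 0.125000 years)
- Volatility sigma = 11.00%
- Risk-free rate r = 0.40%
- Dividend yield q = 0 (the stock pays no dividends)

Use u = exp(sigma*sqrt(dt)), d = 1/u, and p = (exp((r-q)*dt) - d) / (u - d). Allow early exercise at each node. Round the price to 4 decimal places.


Answer: Price = V(0,0) = 0.0769

Derivation:
dt = T/N = 0.125000
u = exp(sigma*sqrt(dt)) = 1.039657; d = 1/u = 0.961856
p = (exp((r-q)*dt) - d) / (u - d) = 0.496707
Discount per step: exp(-r*dt) = 0.999500
Stock lattice S(k, i) with i counting down-moves:
  k=0: S(0,0) = 1.0000
  k=1: S(1,0) = 1.0397; S(1,1) = 0.9619
  k=2: S(2,0) = 1.0809; S(2,1) = 1.0000; S(2,2) = 0.9252
  k=3: S(3,0) = 1.1238; S(3,1) = 1.0397; S(3,2) = 0.9619; S(3,3) = 0.8899
  k=4: S(4,0) = 1.1683; S(4,1) = 1.0809; S(4,2) = 1.0000; S(4,3) = 0.9252; S(4,4) = 0.8559
Terminal payoffs V(N, i) = max(K - S_T, 0):
  V(4,0) = 0.000000; V(4,1) = 0.000000; V(4,2) = 0.070000; V(4,3) = 0.144834; V(4,4) = 0.214067
Backward induction: V(k, i) = exp(-r*dt) * [p * V(k+1, i) + (1-p) * V(k+1, i+1)]; then take max(V_cont, immediate exercise) for American.
  V(3,0) = exp(-r*dt) * [p*0.000000 + (1-p)*0.000000] = 0.000000; exercise = 0.000000; V(3,0) = max -> 0.000000
  V(3,1) = exp(-r*dt) * [p*0.000000 + (1-p)*0.070000] = 0.035213; exercise = 0.030343; V(3,1) = max -> 0.035213
  V(3,2) = exp(-r*dt) * [p*0.070000 + (1-p)*0.144834] = 0.107609; exercise = 0.108144; V(3,2) = max -> 0.108144
  V(3,3) = exp(-r*dt) * [p*0.144834 + (1-p)*0.214067] = 0.179589; exercise = 0.180124; V(3,3) = max -> 0.180124
  V(2,0) = exp(-r*dt) * [p*0.000000 + (1-p)*0.035213] = 0.017714; exercise = 0.000000; V(2,0) = max -> 0.017714
  V(2,1) = exp(-r*dt) * [p*0.035213 + (1-p)*0.108144] = 0.071883; exercise = 0.070000; V(2,1) = max -> 0.071883
  V(2,2) = exp(-r*dt) * [p*0.108144 + (1-p)*0.180124] = 0.144299; exercise = 0.144834; V(2,2) = max -> 0.144834
  V(1,0) = exp(-r*dt) * [p*0.017714 + (1-p)*0.071883] = 0.044954; exercise = 0.030343; V(1,0) = max -> 0.044954
  V(1,1) = exp(-r*dt) * [p*0.071883 + (1-p)*0.144834] = 0.108544; exercise = 0.108144; V(1,1) = max -> 0.108544
  V(0,0) = exp(-r*dt) * [p*0.044954 + (1-p)*0.108544] = 0.076920; exercise = 0.070000; V(0,0) = max -> 0.076920


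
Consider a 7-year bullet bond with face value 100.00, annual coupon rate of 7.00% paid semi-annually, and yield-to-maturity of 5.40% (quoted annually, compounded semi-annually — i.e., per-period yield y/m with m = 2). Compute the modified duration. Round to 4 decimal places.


Coupon per period c = face * coupon_rate / m = 3.500000
Periods per year m = 2; per-period yield y/m = 0.027000
Number of cashflows N = 14
Cashflows (t years, CF_t, discount factor 1/(1+y/m)^(m*t), PV):
  t = 0.5000: CF_t = 3.500000, DF = 0.973710, PV = 3.407984
  t = 1.0000: CF_t = 3.500000, DF = 0.948111, PV = 3.318388
  t = 1.5000: CF_t = 3.500000, DF = 0.923185, PV = 3.231147
  t = 2.0000: CF_t = 3.500000, DF = 0.898914, PV = 3.146200
  t = 2.5000: CF_t = 3.500000, DF = 0.875282, PV = 3.063485
  t = 3.0000: CF_t = 3.500000, DF = 0.852270, PV = 2.982946
  t = 3.5000: CF_t = 3.500000, DF = 0.829864, PV = 2.904524
  t = 4.0000: CF_t = 3.500000, DF = 0.808047, PV = 2.828163
  t = 4.5000: CF_t = 3.500000, DF = 0.786803, PV = 2.753811
  t = 5.0000: CF_t = 3.500000, DF = 0.766118, PV = 2.681412
  t = 5.5000: CF_t = 3.500000, DF = 0.745976, PV = 2.610918
  t = 6.0000: CF_t = 3.500000, DF = 0.726365, PV = 2.542276
  t = 6.5000: CF_t = 3.500000, DF = 0.707268, PV = 2.475439
  t = 7.0000: CF_t = 103.500000, DF = 0.688674, PV = 71.277776
Price P = sum_t PV_t = 109.224469
First compute Macaulay numerator sum_t t * PV_t:
  t * PV_t at t = 0.5000: 1.703992
  t * PV_t at t = 1.0000: 3.318388
  t * PV_t at t = 1.5000: 4.846720
  t * PV_t at t = 2.0000: 6.292399
  t * PV_t at t = 2.5000: 7.658714
  t * PV_t at t = 3.0000: 8.948838
  t * PV_t at t = 3.5000: 10.165833
  t * PV_t at t = 4.0000: 11.312654
  t * PV_t at t = 4.5000: 12.392147
  t * PV_t at t = 5.0000: 13.407062
  t * PV_t at t = 5.5000: 14.360047
  t * PV_t at t = 6.0000: 15.253657
  t * PV_t at t = 6.5000: 16.090355
  t * PV_t at t = 7.0000: 498.944431
Macaulay duration D = 624.695237 / 109.224469 = 5.719371
Modified duration = D / (1 + y/m) = 5.719371 / (1 + 0.027000) = 5.569008

Answer: Modified duration = 5.5690


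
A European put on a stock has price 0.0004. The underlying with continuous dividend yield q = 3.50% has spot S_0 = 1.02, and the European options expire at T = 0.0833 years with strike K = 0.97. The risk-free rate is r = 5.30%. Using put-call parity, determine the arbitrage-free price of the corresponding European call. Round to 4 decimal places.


Answer: Call price = 0.0517

Derivation:
Put-call parity: C - P = S_0 * exp(-qT) - K * exp(-rT).
S_0 * exp(-qT) = 1.0200 * 0.99708875 = 1.01703052
K * exp(-rT) = 0.9700 * 0.99559483 = 0.96572699
C = P + S*exp(-qT) - K*exp(-rT)
C = 0.0004 + 1.01703052 - 0.96572699 = 0.0517


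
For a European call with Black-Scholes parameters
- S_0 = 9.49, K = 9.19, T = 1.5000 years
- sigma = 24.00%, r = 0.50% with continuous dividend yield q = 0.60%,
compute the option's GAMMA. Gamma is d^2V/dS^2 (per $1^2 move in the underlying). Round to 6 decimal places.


Answer: Gamma = 0.137335

Derivation:
d1 = 0.2511498448; d2 = -0.0427889243
phi(d1) = 0.3865567252; exp(-qT) = 0.9910403788; exp(-rT) = 0.9925280548
Gamma = exp(-qT) * phi(d1) / (S * sigma * sqrt(T)) = 0.9910403788 * 0.3865567252 / (9.4900 * 0.2400 * 1.2247448714) = 0.137335


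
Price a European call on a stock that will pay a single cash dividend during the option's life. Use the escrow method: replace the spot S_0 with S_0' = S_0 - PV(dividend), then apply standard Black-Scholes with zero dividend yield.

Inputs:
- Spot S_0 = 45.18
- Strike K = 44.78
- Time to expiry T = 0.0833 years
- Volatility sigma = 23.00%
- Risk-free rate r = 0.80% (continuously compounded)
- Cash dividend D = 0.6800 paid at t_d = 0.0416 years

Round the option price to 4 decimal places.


PV(D) = D * exp(-r * t_d) = 0.6800 * 0.99966726 = 0.67977373
S_0' = S_0 - PV(D) = 45.1800 - 0.67977373 = 44.50022627
d1 = (ln(S_0'/K) + (r + sigma^2/2)*T) / (sigma*sqrt(T)) = -0.05118334
d2 = d1 - sigma*sqrt(T) = -0.11756534
exp(-rT) = 0.99933382
N(d1) = 0.47958971; N(d2) = 0.45320604
C = S_0' * N(d1) - K * exp(-rT) * N(d2) = 44.50022627 * 0.47958971 - 44.7800 * 0.99933382 * 0.45320604 = 1.0608

Answer: Price = 1.0608


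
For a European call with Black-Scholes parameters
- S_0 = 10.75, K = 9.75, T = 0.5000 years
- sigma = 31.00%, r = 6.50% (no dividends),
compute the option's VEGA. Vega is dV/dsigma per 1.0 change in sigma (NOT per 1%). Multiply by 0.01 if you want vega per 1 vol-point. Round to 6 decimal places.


d1 = 0.7032905467; d2 = 0.4840874445
phi(d1) = 0.3115338342; exp(-qT) = 1.0000000000; exp(-rT) = 0.9680224498
Vega = S * exp(-qT) * phi(d1) * sqrt(T) = 10.7500 * 1.0000000000 * 0.3115338342 * 0.7071067812 = 2.368093

Answer: Vega = 2.368093


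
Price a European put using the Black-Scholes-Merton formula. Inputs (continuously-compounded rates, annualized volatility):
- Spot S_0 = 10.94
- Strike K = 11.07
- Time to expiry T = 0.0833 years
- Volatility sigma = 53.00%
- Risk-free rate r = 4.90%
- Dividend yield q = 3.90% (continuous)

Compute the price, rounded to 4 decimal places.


d1 = (ln(S/K) + (r - q + 0.5*sigma^2) * T) / (sigma * sqrt(T)) = 0.00470385
d2 = d1 - sigma * sqrt(T) = -0.14826337
exp(-rT) = 0.99592662; exp(-qT) = 0.99675657
P = K * exp(-rT) * N(-d2) - S_0 * exp(-qT) * N(-d1)
N(-d1) = 0.49812344; N(-d2) = 0.55893254
P = 11.0700 * 0.99592662 * 0.55893254 - 10.9400 * 0.99675657 * 0.49812344 = 0.7304

Answer: Price = 0.7304


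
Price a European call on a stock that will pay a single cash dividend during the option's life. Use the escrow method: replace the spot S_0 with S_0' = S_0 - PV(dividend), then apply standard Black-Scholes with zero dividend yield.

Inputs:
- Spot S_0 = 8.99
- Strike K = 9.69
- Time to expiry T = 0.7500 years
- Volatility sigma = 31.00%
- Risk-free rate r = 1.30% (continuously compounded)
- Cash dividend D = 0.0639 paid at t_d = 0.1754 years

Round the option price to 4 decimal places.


Answer: Price = 0.6895

Derivation:
PV(D) = D * exp(-r * t_d) = 0.0639 * 0.99772240 = 0.06375446
S_0' = S_0 - PV(D) = 8.9900 - 0.06375446 = 8.92624554
d1 = (ln(S_0'/K) + (r + sigma^2/2)*T) / (sigma*sqrt(T)) = -0.13525287
d2 = d1 - sigma*sqrt(T) = -0.40372075
exp(-rT) = 0.99029738
N(d1) = 0.44620597; N(d2) = 0.34320904
C = S_0' * N(d1) - K * exp(-rT) * N(d2) = 8.92624554 * 0.44620597 - 9.6900 * 0.99029738 * 0.34320904 = 0.6895


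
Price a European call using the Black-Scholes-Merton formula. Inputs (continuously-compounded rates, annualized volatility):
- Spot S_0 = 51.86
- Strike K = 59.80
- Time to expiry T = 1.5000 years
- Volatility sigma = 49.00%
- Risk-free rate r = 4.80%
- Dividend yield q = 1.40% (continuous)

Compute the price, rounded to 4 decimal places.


Answer: Price = 10.2609

Derivation:
d1 = (ln(S/K) + (r - q + 0.5*sigma^2) * T) / (sigma * sqrt(T)) = 0.14766444
d2 = d1 - sigma * sqrt(T) = -0.45246055
exp(-rT) = 0.93053090; exp(-qT) = 0.97921896
C = S_0 * exp(-qT) * N(d1) - K * exp(-rT) * N(d2)
N(d1) = 0.55869620; N(d2) = 0.32546862
C = 51.8600 * 0.97921896 * 0.55869620 - 59.8000 * 0.93053090 * 0.32546862 = 10.2609


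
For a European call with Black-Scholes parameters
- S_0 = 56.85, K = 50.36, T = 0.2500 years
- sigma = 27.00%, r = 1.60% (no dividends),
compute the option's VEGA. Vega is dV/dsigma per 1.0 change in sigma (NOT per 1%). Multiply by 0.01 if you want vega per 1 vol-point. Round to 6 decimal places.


d1 = 0.9950482298; d2 = 0.8600482298
phi(d1) = 0.2431688981; exp(-qT) = 1.0000000000; exp(-rT) = 0.9960079893
Vega = S * exp(-qT) * phi(d1) * sqrt(T) = 56.8500 * 1.0000000000 * 0.2431688981 * 0.5000000000 = 6.912076

Answer: Vega = 6.912076
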